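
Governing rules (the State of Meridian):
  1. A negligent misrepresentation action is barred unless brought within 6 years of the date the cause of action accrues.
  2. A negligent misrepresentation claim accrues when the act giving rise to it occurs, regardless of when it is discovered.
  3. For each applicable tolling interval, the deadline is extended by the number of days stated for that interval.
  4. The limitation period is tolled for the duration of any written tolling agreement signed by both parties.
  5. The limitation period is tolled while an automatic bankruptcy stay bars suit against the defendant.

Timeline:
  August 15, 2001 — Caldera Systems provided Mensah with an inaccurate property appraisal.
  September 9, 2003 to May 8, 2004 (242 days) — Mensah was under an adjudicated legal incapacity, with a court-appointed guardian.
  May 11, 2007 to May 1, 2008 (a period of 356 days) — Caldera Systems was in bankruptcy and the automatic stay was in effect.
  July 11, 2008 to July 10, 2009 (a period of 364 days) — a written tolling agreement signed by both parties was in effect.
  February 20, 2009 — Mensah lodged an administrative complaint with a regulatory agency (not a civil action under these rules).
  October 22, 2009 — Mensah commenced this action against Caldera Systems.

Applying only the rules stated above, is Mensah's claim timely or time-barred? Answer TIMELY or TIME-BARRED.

TIME-BARRED

The cause of action accrued on August 15, 2001, the date of the act.
The untolled deadline — 6 years after August 15, 2001 — is August 15, 2007.
Because the automatic bankruptcy stay ran from May 11, 2007 to May 1, 2008, the deadline is extended by 356 days to August 5, 2008.
The period was tolled for 364 days by the written tolling agreement (July 11, 2008 to July 10, 2009), pushing the deadline to August 4, 2009.
Although the plaintiff's incapacity ran from September 9, 2003 to May 8, 2004, the stated rules do not make that a tolling event, so it is disregarded.
Nothing else in the chronology tolls or restarts the period.
Mensah filed on October 22, 2009, after the August 4, 2009 deadline, so the action is time-barred.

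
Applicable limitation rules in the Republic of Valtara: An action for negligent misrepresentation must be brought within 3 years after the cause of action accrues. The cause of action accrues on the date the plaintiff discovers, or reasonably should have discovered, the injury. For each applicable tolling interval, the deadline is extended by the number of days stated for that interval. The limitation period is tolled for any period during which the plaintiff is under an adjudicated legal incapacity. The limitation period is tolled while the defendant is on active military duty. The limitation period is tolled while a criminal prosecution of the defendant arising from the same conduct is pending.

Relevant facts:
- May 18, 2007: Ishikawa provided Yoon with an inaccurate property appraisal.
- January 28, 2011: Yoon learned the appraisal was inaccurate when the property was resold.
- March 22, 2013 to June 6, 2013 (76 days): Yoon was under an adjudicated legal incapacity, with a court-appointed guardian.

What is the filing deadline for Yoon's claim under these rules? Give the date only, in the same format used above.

Accrual is tied to discovery, so the period began on January 28, 2011 rather than on May 18, 2007 when the act occurred.
3 years from January 28, 2011 is January 28, 2014.
The period was tolled for 76 days by the plaintiff's legal incapacity (March 22, 2013 to June 6, 2013), pushing the deadline to April 14, 2014.

April 14, 2014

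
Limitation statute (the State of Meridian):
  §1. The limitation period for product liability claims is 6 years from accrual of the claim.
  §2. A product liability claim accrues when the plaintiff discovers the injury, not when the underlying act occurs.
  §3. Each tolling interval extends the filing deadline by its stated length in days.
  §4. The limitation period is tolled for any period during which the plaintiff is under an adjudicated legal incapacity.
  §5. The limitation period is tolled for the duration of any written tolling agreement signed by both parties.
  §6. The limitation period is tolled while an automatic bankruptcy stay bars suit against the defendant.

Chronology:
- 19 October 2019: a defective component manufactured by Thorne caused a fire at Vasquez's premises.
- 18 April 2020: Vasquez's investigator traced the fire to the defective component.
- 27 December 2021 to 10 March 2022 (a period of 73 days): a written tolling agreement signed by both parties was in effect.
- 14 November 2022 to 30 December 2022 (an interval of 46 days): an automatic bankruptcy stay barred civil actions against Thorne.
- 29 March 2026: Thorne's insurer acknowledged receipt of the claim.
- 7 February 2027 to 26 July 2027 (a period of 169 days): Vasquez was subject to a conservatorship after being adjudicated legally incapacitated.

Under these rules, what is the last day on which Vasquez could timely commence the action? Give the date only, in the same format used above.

The claim did not accrue until Vasquez discovered the injury on 18 April 2020; the 19 October 2019 act date does not start the clock under the stated rule.
The untolled deadline — 6 years after 18 April 2020 — is 18 April 2026.
The written tolling agreement from 27 December 2021 to 10 March 2022 tolled the period for 73 days, extending the deadline to 30 June 2026.
The period was tolled for 46 days by the automatic bankruptcy stay (14 November 2022 to 30 December 2022), pushing the deadline to 15 August 2026.
The plaintiff's legal incapacity starting 7 February 2027 came too late — the period had run on 15 August 2026 — and so does not extend the deadline.
Nothing else in the chronology tolls or restarts the period.

15 August 2026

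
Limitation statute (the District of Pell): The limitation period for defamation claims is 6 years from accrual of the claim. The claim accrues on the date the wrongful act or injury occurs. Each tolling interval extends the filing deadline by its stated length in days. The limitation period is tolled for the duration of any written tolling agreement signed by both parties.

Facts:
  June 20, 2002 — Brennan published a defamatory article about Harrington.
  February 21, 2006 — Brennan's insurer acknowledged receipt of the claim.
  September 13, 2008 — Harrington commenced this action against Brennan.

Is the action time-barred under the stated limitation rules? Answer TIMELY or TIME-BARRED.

The claim accrued on June 20, 2002, when the wrongful act occurred.
6 years from June 20, 2002 is June 20, 2008.
None of the other events listed affects the running of the period under the stated rules.
Harrington filed on September 13, 2008, after the June 20, 2008 deadline, so the action is time-barred.

TIME-BARRED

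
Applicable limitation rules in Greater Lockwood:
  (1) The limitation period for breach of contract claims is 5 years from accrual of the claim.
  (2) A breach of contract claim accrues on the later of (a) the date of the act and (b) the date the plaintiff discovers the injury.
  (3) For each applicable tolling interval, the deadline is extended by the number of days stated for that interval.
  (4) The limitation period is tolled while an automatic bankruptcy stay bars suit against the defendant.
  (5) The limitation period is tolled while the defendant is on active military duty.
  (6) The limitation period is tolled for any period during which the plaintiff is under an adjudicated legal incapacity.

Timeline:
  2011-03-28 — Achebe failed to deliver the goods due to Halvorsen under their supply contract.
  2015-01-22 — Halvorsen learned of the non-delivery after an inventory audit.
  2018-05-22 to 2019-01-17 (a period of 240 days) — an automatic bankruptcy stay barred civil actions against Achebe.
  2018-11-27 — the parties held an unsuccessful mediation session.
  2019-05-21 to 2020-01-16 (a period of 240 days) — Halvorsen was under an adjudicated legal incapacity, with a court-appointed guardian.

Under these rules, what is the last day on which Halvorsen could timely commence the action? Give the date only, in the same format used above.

2021-05-16

The claim accrued on 2015-01-22 — the later of the 2011-03-28 act and the 2015-01-22 discovery.
The untolled deadline — 5 years after 2015-01-22 — is 2020-01-22.
Because the automatic bankruptcy stay ran from 2018-05-22 to 2019-01-17, the deadline is extended by 240 days to 2020-09-18.
The plaintiff's legal incapacity from 2019-05-21 to 2020-01-16 tolled the period for 240 days, extending the deadline to 2021-05-16.
None of the other events listed affects the running of the period under the stated rules.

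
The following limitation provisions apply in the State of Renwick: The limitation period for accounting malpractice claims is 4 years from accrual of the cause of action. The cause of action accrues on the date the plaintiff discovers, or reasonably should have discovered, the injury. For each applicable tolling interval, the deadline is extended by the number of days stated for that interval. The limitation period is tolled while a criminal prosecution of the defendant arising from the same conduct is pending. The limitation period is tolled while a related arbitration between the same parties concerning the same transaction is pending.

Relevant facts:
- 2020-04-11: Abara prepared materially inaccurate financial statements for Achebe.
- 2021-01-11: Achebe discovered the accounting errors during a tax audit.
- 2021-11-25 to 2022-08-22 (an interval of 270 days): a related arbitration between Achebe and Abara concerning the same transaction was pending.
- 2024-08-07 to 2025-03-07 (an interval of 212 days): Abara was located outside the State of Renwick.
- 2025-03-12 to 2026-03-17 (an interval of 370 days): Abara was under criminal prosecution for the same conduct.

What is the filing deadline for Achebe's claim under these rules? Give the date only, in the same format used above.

Under the discovery rule, the claim accrued on 2021-01-11, when Achebe discovered the injury — not on the 2020-04-11 date of the underlying act.
4 years from 2021-01-11 is 2025-01-11.
Because the pending related arbitration ran from 2021-11-25 to 2022-08-22, the deadline is extended by 270 days to 2025-10-08.
The period was tolled for 370 days by the pending criminal prosecution (2025-03-12 to 2026-03-17), pushing the deadline to 2026-10-13.
Although the defendant's absence ran from 2024-08-07 to 2025-03-07, the stated rules do not make that a tolling event, so it is disregarded.

2026-10-13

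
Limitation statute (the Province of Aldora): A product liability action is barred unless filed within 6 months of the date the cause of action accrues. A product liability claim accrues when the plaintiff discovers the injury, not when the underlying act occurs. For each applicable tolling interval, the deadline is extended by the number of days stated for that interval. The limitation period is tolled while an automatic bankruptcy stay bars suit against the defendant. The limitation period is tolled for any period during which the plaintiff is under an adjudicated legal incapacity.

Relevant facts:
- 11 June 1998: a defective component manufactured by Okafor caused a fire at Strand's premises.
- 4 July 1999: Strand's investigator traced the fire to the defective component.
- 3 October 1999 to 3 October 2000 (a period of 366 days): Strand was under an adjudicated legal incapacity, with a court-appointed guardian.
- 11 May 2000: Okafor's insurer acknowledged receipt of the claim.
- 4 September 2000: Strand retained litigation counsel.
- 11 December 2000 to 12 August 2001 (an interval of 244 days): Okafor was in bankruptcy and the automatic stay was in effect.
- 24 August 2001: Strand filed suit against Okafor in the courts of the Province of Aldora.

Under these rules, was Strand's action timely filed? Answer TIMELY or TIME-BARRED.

TIMELY

Accrual is tied to discovery, so the period began on 4 July 1999 rather than on 11 June 1998 when the act occurred.
Adding the 6 months base period to 4 July 1999 gives a deadline of 4 January 2000, before any tolling.
The period was tolled for 366 days by the plaintiff's legal incapacity (3 October 1999 to 3 October 2000), pushing the deadline to 4 January 2001.
The period was tolled for 244 days by the automatic bankruptcy stay (11 December 2000 to 12 August 2001), pushing the deadline to 5 September 2001.
The other events in the timeline have no effect on the limitation period under the stated rules.
Filing on 24 August 2001 beat the 5 September 2001 deadline — the action is timely.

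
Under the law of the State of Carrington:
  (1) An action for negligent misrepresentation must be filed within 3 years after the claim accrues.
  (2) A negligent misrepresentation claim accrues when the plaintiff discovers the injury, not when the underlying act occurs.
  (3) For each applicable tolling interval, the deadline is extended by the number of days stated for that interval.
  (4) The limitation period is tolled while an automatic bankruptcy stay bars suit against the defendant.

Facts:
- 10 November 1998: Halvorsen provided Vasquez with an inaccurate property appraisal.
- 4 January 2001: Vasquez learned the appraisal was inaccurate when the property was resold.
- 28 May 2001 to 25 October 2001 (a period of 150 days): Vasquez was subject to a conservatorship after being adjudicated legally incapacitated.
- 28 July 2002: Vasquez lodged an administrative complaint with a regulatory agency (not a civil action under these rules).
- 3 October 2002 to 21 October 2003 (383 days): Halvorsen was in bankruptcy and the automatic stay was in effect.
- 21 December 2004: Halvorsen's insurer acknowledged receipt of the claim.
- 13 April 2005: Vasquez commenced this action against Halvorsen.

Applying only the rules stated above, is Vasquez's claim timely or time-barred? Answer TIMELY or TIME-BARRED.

TIME-BARRED

Under the discovery rule, the claim accrued on 4 January 2001, when Vasquez discovered the injury — not on the 10 November 1998 date of the underlying act.
The untolled deadline — 3 years after 4 January 2001 — is 4 January 2004.
The automatic bankruptcy stay from 3 October 2002 to 21 October 2003 tolled the period for 383 days, extending the deadline to 21 January 2005.
Although the plaintiff's incapacity ran from 28 May 2001 to 25 October 2001, the stated rules do not make that a tolling event, so it is disregarded.
None of the other events listed affects the running of the period under the stated rules.
The 13 April 2005 filing falls after the 21 January 2005 deadline; the claim is time-barred.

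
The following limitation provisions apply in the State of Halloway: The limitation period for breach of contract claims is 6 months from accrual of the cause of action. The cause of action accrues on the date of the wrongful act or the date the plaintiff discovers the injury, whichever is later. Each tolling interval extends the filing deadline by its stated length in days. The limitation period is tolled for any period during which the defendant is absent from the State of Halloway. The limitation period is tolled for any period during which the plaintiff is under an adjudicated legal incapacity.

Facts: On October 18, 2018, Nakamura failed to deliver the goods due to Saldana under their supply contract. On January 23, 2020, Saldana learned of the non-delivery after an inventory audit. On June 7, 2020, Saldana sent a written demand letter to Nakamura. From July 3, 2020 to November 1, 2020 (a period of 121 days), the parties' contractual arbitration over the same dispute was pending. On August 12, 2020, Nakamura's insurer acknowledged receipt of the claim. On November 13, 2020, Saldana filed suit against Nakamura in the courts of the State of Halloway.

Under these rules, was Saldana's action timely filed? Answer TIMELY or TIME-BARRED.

TIME-BARRED

Taking the later of the act (October 18, 2018) and discovery (January 23, 2020), the claim accrued on January 23, 2020.
The untolled deadline — 6 months after January 23, 2020 — is July 23, 2020.
Although a pending arbitration ran from July 3, 2020 to November 1, 2020, the stated rules do not make that a tolling event, so it is disregarded.
Nothing else in the chronology tolls or restarts the period.
Filing on November 13, 2020 missed the July 23, 2020 deadline — the action is time-barred.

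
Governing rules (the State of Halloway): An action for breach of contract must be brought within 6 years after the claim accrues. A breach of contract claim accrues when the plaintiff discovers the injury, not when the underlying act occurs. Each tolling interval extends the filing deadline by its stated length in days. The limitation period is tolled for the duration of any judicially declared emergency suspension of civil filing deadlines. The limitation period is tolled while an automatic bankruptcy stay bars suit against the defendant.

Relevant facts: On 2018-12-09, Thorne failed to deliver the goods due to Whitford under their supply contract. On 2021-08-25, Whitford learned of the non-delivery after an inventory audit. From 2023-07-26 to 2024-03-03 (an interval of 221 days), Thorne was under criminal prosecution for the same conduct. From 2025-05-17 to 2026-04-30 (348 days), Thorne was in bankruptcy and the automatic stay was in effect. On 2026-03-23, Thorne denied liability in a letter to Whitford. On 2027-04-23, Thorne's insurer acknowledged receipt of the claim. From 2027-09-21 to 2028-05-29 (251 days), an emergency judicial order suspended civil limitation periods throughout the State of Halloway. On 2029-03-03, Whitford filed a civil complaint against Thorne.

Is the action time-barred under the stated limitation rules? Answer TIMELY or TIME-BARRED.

TIMELY

Under the discovery rule, the claim accrued on 2021-08-25, when Whitford discovered the injury — not on the 2018-12-09 date of the underlying act.
6 years from 2021-08-25 is 2027-08-25.
The automatic bankruptcy stay from 2025-05-17 to 2026-04-30 tolled the period for 348 days, extending the deadline to 2028-08-07.
The period was tolled for 251 days by the emergency suspension of filing deadlines (2027-09-21 to 2028-05-29), pushing the deadline to 2029-04-15.
Although a criminal prosecution ran from 2023-07-26 to 2024-03-03, the stated rules do not make that a tolling event, so it is disregarded.
Nothing else in the chronology tolls or restarts the period.
Filing on 2029-03-03 beat the 2029-04-15 deadline — the action is timely.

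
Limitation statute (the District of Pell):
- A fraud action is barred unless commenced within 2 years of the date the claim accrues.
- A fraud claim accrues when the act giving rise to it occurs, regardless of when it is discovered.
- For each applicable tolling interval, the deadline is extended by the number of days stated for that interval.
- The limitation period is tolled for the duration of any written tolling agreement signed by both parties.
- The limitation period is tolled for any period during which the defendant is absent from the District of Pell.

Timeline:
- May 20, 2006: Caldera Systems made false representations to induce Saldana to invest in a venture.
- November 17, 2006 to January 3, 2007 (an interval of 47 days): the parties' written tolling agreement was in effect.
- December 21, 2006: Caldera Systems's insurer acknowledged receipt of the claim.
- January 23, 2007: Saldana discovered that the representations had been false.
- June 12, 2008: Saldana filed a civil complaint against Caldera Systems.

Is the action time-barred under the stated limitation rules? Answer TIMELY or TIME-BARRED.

Accrual is governed by the date of the act, so the period began to run on May 20, 2006; the later discovery on January 23, 2007 is irrelevant under the stated rule.
The untolled deadline — 2 years after May 20, 2006 — is May 20, 2008.
The period was tolled for 47 days by the written tolling agreement (November 17, 2006 to January 3, 2007), pushing the deadline to July 6, 2008.
Nothing else in the chronology tolls or restarts the period.
Filing on June 12, 2008 beat the July 6, 2008 deadline — the action is timely.

TIMELY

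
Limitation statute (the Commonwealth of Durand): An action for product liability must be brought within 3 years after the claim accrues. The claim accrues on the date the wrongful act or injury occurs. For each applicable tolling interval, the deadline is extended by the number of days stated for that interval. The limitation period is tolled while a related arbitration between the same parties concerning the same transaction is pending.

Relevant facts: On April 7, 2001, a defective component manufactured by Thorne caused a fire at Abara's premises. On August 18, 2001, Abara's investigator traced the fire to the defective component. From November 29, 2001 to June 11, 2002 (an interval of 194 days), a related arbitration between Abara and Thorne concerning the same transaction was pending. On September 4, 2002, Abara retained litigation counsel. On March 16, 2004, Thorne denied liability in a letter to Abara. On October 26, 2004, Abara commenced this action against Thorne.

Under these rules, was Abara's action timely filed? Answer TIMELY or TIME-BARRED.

TIME-BARRED

The claim accrued on April 7, 2001, when the wrongful act occurred; under the stated occurrence rule the August 18, 2001 discovery does not delay accrual.
Adding the 3 years base period to April 7, 2001 gives a deadline of April 7, 2004, before any tolling.
The period was tolled for 194 days by the pending related arbitration (November 29, 2001 to June 11, 2002), pushing the deadline to October 18, 2004.
Nothing else in the chronology tolls or restarts the period.
Filing on October 26, 2004 missed the October 18, 2004 deadline — the action is time-barred.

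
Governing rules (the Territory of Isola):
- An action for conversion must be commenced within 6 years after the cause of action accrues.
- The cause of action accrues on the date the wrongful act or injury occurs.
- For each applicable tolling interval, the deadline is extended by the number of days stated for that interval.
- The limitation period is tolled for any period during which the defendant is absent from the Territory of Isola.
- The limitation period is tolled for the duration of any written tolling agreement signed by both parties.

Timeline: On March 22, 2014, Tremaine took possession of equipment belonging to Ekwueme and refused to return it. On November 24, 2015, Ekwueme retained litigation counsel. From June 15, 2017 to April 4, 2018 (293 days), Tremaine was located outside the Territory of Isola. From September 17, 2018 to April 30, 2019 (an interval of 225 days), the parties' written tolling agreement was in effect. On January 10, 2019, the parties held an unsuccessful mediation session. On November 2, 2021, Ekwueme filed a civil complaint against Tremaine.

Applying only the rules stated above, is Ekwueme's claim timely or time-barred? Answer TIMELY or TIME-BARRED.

TIME-BARRED

The cause of action accrued on March 22, 2014, the date of the act.
The untolled deadline — 6 years after March 22, 2014 — is March 22, 2020.
Because the defendant's absence from the jurisdiction ran from June 15, 2017 to April 4, 2018, the deadline is extended by 293 days to January 9, 2021.
The written tolling agreement from September 17, 2018 to April 30, 2019 tolled the period for 225 days, extending the deadline to August 22, 2021.
None of the other events listed affects the running of the period under the stated rules.
Filing on November 2, 2021 missed the August 22, 2021 deadline — the action is time-barred.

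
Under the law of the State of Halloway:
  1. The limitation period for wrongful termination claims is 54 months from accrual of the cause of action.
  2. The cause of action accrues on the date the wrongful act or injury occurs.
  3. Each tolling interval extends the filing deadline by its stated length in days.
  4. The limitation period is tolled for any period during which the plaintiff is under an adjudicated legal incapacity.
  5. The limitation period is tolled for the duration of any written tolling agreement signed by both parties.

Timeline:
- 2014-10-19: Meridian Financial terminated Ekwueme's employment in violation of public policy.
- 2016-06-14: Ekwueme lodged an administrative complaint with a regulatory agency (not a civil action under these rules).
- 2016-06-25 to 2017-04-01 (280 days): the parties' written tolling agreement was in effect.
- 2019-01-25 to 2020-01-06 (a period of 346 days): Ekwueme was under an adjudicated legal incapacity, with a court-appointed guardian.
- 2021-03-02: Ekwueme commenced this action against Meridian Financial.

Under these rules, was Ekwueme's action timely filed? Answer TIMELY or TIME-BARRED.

The claim accrued on 2014-10-19, when the wrongful act occurred.
Adding the 54 months base period to 2014-10-19 gives a deadline of 2019-04-19, before any tolling.
The written tolling agreement from 2016-06-25 to 2017-04-01 tolled the period for 280 days, extending the deadline to 2020-01-24.
The period was tolled for 346 days by the plaintiff's legal incapacity (2019-01-25 to 2020-01-06), pushing the deadline to 2021-01-04.
The other events in the timeline have no effect on the limitation period under the stated rules.
Filing on 2021-03-02 missed the 2021-01-04 deadline — the action is time-barred.

TIME-BARRED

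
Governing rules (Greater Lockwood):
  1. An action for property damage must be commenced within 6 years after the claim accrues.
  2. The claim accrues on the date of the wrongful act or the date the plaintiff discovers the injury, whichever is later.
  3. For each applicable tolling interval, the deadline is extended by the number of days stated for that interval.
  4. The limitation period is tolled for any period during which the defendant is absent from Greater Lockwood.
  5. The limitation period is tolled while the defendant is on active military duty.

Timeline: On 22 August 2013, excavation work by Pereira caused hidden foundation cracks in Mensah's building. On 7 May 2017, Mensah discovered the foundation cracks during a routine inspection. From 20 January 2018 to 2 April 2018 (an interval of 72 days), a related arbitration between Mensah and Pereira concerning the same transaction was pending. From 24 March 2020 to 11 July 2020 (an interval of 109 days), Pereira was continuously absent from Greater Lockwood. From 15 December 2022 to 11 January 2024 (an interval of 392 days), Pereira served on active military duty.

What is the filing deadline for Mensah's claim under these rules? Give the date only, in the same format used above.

19 September 2024

Taking the later of the act (22 August 2013) and discovery (7 May 2017), the claim accrued on 7 May 2017.
6 years from 7 May 2017 is 7 May 2023.
The defendant's absence from the jurisdiction from 24 March 2020 to 11 July 2020 tolled the period for 109 days, extending the deadline to 24 August 2023.
The period was tolled for 392 days by the defendant's active military service (15 December 2022 to 11 January 2024), pushing the deadline to 19 September 2024.
Although a pending arbitration ran from 20 January 2018 to 2 April 2018, the stated rules do not make that a tolling event, so it is disregarded.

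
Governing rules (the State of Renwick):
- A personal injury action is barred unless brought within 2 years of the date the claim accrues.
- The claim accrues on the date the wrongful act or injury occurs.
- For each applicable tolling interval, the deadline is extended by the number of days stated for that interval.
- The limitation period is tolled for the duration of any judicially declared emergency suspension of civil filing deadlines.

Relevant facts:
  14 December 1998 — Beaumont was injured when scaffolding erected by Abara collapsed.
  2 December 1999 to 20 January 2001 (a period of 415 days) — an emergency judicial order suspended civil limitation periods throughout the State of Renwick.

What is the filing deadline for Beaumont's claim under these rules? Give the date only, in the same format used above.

2 February 2002

The limitation period began to run on 14 December 1998.
Adding the 2 years base period to 14 December 1998 gives a deadline of 14 December 2000, before any tolling.
Because the emergency suspension of filing deadlines ran from 2 December 1999 to 20 January 2001, the deadline is extended by 415 days to 2 February 2002.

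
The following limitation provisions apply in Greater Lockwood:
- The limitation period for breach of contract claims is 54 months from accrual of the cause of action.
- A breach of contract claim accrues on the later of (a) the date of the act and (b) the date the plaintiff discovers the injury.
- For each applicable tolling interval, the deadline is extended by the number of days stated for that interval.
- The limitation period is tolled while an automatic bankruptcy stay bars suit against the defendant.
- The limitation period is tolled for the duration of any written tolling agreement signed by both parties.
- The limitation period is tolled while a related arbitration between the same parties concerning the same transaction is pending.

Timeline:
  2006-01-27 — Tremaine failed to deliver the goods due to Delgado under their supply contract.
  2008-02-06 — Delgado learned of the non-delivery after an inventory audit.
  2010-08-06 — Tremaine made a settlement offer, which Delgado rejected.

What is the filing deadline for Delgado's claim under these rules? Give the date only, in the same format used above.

2012-08-06

Because discovery on 2008-02-06 post-dates the 2006-01-27 act, accrual under the later-of rule falls on 2008-02-06.
Adding the 54 months base period to 2008-02-06 gives a deadline of 2012-08-06, before any tolling.
The other events in the timeline have no effect on the limitation period under the stated rules.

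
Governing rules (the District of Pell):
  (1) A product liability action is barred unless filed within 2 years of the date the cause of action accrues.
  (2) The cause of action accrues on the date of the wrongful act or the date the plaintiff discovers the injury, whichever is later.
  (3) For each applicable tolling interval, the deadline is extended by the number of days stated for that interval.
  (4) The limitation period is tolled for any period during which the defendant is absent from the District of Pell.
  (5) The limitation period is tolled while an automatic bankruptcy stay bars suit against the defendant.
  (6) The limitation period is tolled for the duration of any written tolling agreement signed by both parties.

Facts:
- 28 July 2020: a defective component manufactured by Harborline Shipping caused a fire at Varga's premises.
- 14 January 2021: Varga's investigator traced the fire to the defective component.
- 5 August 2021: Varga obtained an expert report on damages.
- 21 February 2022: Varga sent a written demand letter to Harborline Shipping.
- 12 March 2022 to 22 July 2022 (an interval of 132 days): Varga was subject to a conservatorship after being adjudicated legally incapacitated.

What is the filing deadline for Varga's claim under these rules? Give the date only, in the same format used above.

14 January 2023

Because discovery on 14 January 2021 post-dates the 28 July 2020 act, accrual under the later-of rule falls on 14 January 2021.
The untolled deadline — 2 years after 14 January 2021 — is 14 January 2023.
Although the plaintiff's incapacity ran from 12 March 2022 to 22 July 2022, the stated rules do not make that a tolling event, so it is disregarded.
None of the other events listed affects the running of the period under the stated rules.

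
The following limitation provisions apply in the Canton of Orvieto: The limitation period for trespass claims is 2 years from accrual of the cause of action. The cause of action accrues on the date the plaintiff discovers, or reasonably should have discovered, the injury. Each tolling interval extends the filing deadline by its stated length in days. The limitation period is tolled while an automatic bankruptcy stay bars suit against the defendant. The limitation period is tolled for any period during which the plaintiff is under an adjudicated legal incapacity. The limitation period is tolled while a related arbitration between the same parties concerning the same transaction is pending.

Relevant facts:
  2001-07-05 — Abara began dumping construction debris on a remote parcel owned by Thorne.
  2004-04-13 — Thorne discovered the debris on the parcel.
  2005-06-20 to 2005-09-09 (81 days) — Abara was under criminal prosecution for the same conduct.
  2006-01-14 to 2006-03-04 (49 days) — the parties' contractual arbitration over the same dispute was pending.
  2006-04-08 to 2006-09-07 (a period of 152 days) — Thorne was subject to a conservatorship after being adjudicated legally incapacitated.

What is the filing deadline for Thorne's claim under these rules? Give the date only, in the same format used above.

2006-10-31

Under the discovery rule, the claim accrued on 2004-04-13, when Thorne discovered the injury — not on the 2001-07-05 date of the underlying act.
Adding the 2 years base period to 2004-04-13 gives a deadline of 2006-04-13, before any tolling.
Because the pending related arbitration ran from 2006-01-14 to 2006-03-04, the deadline is extended by 49 days to 2006-06-01.
Because the plaintiff's legal incapacity ran from 2006-04-08 to 2006-09-07, the deadline is extended by 152 days to 2006-10-31.
The pending criminal prosecution from 2005-06-20 to 2005-09-09 does not toll the period, because no stated rule makes a criminal prosecution a tolling event.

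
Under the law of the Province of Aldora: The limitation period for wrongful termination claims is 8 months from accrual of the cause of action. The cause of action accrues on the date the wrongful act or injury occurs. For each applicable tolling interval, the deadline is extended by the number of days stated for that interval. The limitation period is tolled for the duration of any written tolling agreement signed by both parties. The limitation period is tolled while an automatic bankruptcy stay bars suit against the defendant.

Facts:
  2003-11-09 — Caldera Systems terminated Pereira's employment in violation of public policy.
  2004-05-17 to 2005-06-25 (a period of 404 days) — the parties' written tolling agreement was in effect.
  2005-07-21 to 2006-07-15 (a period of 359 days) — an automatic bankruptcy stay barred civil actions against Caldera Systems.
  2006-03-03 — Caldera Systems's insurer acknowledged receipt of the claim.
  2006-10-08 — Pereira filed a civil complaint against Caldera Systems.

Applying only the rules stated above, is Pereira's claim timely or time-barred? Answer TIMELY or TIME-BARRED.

The limitation period began to run on 2003-11-09.
Adding the 8 months base period to 2003-11-09 gives a deadline of 2004-07-09, before any tolling.
The period was tolled for 404 days by the written tolling agreement (2004-05-17 to 2005-06-25), pushing the deadline to 2005-08-17.
Because the automatic bankruptcy stay ran from 2005-07-21 to 2006-07-15, the deadline is extended by 359 days to 2006-08-11.
Nothing else in the chronology tolls or restarts the period.
The 2006-10-08 filing falls after the 2006-08-11 deadline; the claim is time-barred.

TIME-BARRED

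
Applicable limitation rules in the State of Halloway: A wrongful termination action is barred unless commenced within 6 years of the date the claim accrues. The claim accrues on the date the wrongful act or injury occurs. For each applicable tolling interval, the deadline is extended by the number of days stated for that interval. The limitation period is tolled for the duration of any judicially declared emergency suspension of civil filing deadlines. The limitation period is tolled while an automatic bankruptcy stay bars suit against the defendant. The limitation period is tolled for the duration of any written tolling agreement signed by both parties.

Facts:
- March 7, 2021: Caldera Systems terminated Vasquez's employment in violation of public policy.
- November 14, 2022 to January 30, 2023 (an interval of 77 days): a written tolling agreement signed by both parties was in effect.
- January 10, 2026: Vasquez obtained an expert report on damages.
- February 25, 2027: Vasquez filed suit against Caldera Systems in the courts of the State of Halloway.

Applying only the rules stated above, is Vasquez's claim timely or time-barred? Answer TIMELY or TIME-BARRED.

TIMELY

The claim accrued on March 7, 2021, when the wrongful act occurred.
The untolled deadline — 6 years after March 7, 2021 — is March 7, 2027.
The period was tolled for 77 days by the written tolling agreement (November 14, 2022 to January 30, 2023), pushing the deadline to May 23, 2027.
The other events in the timeline have no effect on the limitation period under the stated rules.
Vasquez filed on February 25, 2027, before the May 23, 2027 deadline, so the action is timely.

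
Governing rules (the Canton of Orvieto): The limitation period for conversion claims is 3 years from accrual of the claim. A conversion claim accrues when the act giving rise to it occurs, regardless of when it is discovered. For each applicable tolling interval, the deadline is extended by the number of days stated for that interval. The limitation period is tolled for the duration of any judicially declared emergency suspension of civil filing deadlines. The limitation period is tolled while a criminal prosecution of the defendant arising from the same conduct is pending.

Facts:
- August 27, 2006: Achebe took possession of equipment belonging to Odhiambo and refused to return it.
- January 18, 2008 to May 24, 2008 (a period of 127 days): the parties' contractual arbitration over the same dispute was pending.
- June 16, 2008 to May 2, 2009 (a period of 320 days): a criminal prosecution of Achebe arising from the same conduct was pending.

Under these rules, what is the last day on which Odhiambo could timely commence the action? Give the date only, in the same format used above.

The claim accrued on August 27, 2006, the date of the act.
Adding the 3 years base period to August 27, 2006 gives a deadline of August 27, 2009, before any tolling.
The pending criminal prosecution from June 16, 2008 to May 2, 2009 tolled the period for 320 days, extending the deadline to July 13, 2010.
No stated provision tolls the period for a pending arbitration, so the interval from January 18, 2008 to May 24, 2008 has no effect on the deadline.

July 13, 2010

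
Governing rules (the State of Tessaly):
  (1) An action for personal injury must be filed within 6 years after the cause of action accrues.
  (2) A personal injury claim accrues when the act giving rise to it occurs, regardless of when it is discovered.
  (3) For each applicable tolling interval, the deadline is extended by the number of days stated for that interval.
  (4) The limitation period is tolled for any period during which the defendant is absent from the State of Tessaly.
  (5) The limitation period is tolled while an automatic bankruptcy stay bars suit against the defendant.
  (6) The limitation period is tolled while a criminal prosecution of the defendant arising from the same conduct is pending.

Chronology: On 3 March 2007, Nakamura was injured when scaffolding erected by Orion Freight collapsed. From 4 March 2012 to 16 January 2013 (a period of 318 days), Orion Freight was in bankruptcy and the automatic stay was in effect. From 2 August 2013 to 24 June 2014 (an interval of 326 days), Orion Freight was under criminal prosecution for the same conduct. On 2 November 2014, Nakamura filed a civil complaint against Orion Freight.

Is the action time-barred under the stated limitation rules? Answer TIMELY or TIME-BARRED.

The claim accrued on 3 March 2007, when the wrongful act occurred.
6 years from 3 March 2007 is 3 March 2013.
The period was tolled for 318 days by the automatic bankruptcy stay (4 March 2012 to 16 January 2013), pushing the deadline to 15 January 2014.
The period was tolled for 326 days by the pending criminal prosecution (2 August 2013 to 24 June 2014), pushing the deadline to 7 December 2014.
Nakamura filed on 2 November 2014, before the 7 December 2014 deadline, so the action is timely.

TIMELY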